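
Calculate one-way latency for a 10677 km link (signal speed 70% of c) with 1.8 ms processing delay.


Speed = 0.7 * 3e5 km/s = 210000 km/s
Propagation delay = 10677 / 210000 = 0.0508 s = 50.8429 ms
Processing delay = 1.8 ms
Total one-way latency = 52.6429 ms


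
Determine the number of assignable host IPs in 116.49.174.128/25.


Host bits = 32 - 25 = 7
Total addresses = 2^7 = 128
Usable = total - 2 (network and broadcast)
Usable hosts: 126


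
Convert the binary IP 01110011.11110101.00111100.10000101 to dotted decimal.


01110011 = 115
11110101 = 245
00111100 = 60
10000101 = 133
IP: 115.245.60.133


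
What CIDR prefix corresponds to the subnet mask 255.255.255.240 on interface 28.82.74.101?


Binary: 11111111.11111111.11111111.11110000
Count leading 1s
Prefix: /28


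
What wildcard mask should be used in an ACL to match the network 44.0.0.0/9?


Subnet mask: 255.128.0.0
Wildcard = 255.255.255.255 - subnet mask
255 - 255 = 0
255 - 128 = 127
255 - 0 = 255
255 - 0 = 255
Wildcard: 0.127.255.255


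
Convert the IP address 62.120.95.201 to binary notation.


62 = 00111110
120 = 01111000
95 = 01011111
201 = 11001001
Binary: 00111110.01111000.01011111.11001001


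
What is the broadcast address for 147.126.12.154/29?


Network: 147.126.12.152/29
Host bits = 3
Set all host bits to 1:
Broadcast: 147.126.12.159


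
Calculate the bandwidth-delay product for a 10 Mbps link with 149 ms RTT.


BDP = bandwidth * RTT
= 10 Mbps * 149 ms
= 10 * 1e6 * 149 / 1000 bits
= 1490000 bits
= 186250 bytes
= 181.8848 KB
BDP = 1490000 bits (186250 bytes)


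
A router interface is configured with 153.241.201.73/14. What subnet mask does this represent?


/14 means 14 network bits, 18 host bits
Binary: 11111111111111000000000000000000
Mask: 255.252.0.0


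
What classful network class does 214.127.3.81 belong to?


First octet: 214
Binary: 11010110
110xxxxx -> Class C (192-223)
Class C, default mask 255.255.255.0 (/24)


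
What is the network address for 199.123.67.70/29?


IP:   11000111.01111011.01000011.01000110
Mask: 11111111.11111111.11111111.11111000
AND operation:
Net:  11000111.01111011.01000011.01000000
Network: 199.123.67.64/29


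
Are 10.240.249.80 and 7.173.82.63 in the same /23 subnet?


Mask: 255.255.254.0
10.240.249.80 AND mask = 10.240.248.0
7.173.82.63 AND mask = 7.173.82.0
No, different subnets (10.240.248.0 vs 7.173.82.0)


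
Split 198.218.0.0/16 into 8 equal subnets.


New prefix = 16 + 3 = 19
Each subnet has 8192 addresses
  198.218.0.0/19
  198.218.32.0/19
  198.218.64.0/19
  198.218.96.0/19
  198.218.128.0/19
  198.218.160.0/19
  198.218.192.0/19
  198.218.224.0/19
Subnets: 198.218.0.0/19, 198.218.32.0/19, 198.218.64.0/19, 198.218.96.0/19, 198.218.128.0/19, 198.218.160.0/19, 198.218.192.0/19, 198.218.224.0/19


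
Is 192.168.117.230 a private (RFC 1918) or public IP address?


RFC 1918 private ranges:
  10.0.0.0/8 (10.0.0.0 - 10.255.255.255)
  172.16.0.0/12 (172.16.0.0 - 172.31.255.255)
  192.168.0.0/16 (192.168.0.0 - 192.168.255.255)
Private (in 192.168.0.0/16)


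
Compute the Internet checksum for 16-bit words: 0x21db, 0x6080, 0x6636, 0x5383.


Sum all words (with carry folding):
+ 0x21db = 0x21db
+ 0x6080 = 0x825b
+ 0x6636 = 0xe891
+ 0x5383 = 0x3c15
One's complement: ~0x3c15
Checksum = 0xc3ea


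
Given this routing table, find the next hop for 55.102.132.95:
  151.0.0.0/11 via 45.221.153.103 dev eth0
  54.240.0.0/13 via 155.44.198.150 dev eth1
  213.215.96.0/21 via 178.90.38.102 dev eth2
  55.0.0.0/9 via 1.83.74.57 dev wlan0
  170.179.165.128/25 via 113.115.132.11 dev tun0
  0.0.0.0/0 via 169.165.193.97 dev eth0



Longest prefix match for 55.102.132.95:
  /11 151.0.0.0: no
  /13 54.240.0.0: no
  /21 213.215.96.0: no
  /9 55.0.0.0: MATCH
  /25 170.179.165.128: no
  /0 0.0.0.0: MATCH
Selected: next-hop 1.83.74.57 via wlan0 (matched /9)


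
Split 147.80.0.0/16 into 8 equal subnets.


New prefix = 16 + 3 = 19
Each subnet has 8192 addresses
  147.80.0.0/19
  147.80.32.0/19
  147.80.64.0/19
  147.80.96.0/19
  147.80.128.0/19
  147.80.160.0/19
  147.80.192.0/19
  147.80.224.0/19
Subnets: 147.80.0.0/19, 147.80.32.0/19, 147.80.64.0/19, 147.80.96.0/19, 147.80.128.0/19, 147.80.160.0/19, 147.80.192.0/19, 147.80.224.0/19


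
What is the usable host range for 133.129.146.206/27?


Network: 133.129.146.192
Broadcast: 133.129.146.223
First usable = network + 1
Last usable = broadcast - 1
Range: 133.129.146.193 to 133.129.146.222


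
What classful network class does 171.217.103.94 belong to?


First octet: 171
Binary: 10101011
10xxxxxx -> Class B (128-191)
Class B, default mask 255.255.0.0 (/16)


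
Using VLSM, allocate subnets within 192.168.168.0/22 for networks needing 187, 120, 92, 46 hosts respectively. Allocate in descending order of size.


187 hosts -> /24 (254 usable): 192.168.168.0/24
120 hosts -> /25 (126 usable): 192.168.169.0/25
92 hosts -> /25 (126 usable): 192.168.169.128/25
46 hosts -> /26 (62 usable): 192.168.170.0/26
Allocation: 192.168.168.0/24 (187 hosts, 254 usable); 192.168.169.0/25 (120 hosts, 126 usable); 192.168.169.128/25 (92 hosts, 126 usable); 192.168.170.0/26 (46 hosts, 62 usable)


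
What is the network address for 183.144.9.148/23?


IP:   10110111.10010000.00001001.10010100
Mask: 11111111.11111111.11111110.00000000
AND operation:
Net:  10110111.10010000.00001000.00000000
Network: 183.144.8.0/23


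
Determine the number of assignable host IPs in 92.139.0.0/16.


Host bits = 32 - 16 = 16
Total addresses = 2^16 = 65536
Usable = total - 2 (network and broadcast)
Usable hosts: 65534


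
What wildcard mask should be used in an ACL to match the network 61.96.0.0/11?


Subnet mask: 255.224.0.0
Wildcard = 255.255.255.255 - subnet mask
255 - 255 = 0
255 - 224 = 31
255 - 0 = 255
255 - 0 = 255
Wildcard: 0.31.255.255


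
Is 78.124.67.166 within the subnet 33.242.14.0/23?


Subnet network: 33.242.14.0
Test IP AND mask: 78.124.66.0
No, 78.124.67.166 is not in 33.242.14.0/23


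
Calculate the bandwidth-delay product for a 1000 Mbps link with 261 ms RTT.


BDP = bandwidth * RTT
= 1000 Mbps * 261 ms
= 1000 * 1e6 * 261 / 1000 bits
= 261000000 bits
= 32625000 bytes
= 31860.3516 KB
BDP = 261000000 bits (32625000 bytes)


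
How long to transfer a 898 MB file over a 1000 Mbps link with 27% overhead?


Effective throughput = 1000 * (1 - 27/100) = 730 Mbps
File size in Mb = 898 * 8 = 7184 Mb
Time = 7184 / 730
Time = 9.8411 seconds


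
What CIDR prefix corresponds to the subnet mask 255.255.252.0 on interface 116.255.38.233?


Binary: 11111111.11111111.11111100.00000000
Count leading 1s
Prefix: /22


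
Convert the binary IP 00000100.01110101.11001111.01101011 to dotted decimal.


00000100 = 4
01110101 = 117
11001111 = 207
01101011 = 107
IP: 4.117.207.107


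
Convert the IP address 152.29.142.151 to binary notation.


152 = 10011000
29 = 00011101
142 = 10001110
151 = 10010111
Binary: 10011000.00011101.10001110.10010111


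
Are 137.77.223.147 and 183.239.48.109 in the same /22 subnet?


Mask: 255.255.252.0
137.77.223.147 AND mask = 137.77.220.0
183.239.48.109 AND mask = 183.239.48.0
No, different subnets (137.77.220.0 vs 183.239.48.0)


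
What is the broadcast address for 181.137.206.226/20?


Network: 181.137.192.0/20
Host bits = 12
Set all host bits to 1:
Broadcast: 181.137.207.255


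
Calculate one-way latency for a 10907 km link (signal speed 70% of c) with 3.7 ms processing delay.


Speed = 0.7 * 3e5 km/s = 210000 km/s
Propagation delay = 10907 / 210000 = 0.0519 s = 51.9381 ms
Processing delay = 3.7 ms
Total one-way latency = 55.6381 ms


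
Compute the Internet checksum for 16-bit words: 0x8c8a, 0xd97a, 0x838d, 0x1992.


Sum all words (with carry folding):
+ 0x8c8a = 0x8c8a
+ 0xd97a = 0x6605
+ 0x838d = 0xe992
+ 0x1992 = 0x0325
One's complement: ~0x0325
Checksum = 0xfcda


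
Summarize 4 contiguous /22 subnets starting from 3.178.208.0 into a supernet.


Original prefix: /22
Number of subnets: 4 = 2^2
New prefix = 22 - 2 = 20
Supernet: 3.178.208.0/20


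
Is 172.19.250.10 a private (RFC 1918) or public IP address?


RFC 1918 private ranges:
  10.0.0.0/8 (10.0.0.0 - 10.255.255.255)
  172.16.0.0/12 (172.16.0.0 - 172.31.255.255)
  192.168.0.0/16 (192.168.0.0 - 192.168.255.255)
Private (in 172.16.0.0/12)


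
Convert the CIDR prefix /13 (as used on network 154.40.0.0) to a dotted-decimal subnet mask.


/13 means 13 network bits, 19 host bits
Binary: 11111111111110000000000000000000
Mask: 255.248.0.0


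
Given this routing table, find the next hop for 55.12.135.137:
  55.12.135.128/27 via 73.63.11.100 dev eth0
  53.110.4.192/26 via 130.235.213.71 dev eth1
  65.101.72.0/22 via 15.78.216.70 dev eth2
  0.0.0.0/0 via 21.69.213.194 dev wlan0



Longest prefix match for 55.12.135.137:
  /27 55.12.135.128: MATCH
  /26 53.110.4.192: no
  /22 65.101.72.0: no
  /0 0.0.0.0: MATCH
Selected: next-hop 73.63.11.100 via eth0 (matched /27)


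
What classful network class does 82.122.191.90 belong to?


First octet: 82
Binary: 01010010
0xxxxxxx -> Class A (1-126)
Class A, default mask 255.0.0.0 (/8)


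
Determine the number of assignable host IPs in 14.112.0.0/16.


Host bits = 32 - 16 = 16
Total addresses = 2^16 = 65536
Usable = total - 2 (network and broadcast)
Usable hosts: 65534


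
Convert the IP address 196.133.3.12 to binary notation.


196 = 11000100
133 = 10000101
3 = 00000011
12 = 00001100
Binary: 11000100.10000101.00000011.00001100


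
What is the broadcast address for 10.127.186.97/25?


Network: 10.127.186.0/25
Host bits = 7
Set all host bits to 1:
Broadcast: 10.127.186.127


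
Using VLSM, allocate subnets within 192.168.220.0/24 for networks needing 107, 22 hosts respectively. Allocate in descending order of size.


107 hosts -> /25 (126 usable): 192.168.220.0/25
22 hosts -> /27 (30 usable): 192.168.220.128/27
Allocation: 192.168.220.0/25 (107 hosts, 126 usable); 192.168.220.128/27 (22 hosts, 30 usable)


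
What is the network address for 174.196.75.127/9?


IP:   10101110.11000100.01001011.01111111
Mask: 11111111.10000000.00000000.00000000
AND operation:
Net:  10101110.10000000.00000000.00000000
Network: 174.128.0.0/9


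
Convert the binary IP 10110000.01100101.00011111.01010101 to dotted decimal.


10110000 = 176
01100101 = 101
00011111 = 31
01010101 = 85
IP: 176.101.31.85


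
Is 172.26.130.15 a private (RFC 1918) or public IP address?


RFC 1918 private ranges:
  10.0.0.0/8 (10.0.0.0 - 10.255.255.255)
  172.16.0.0/12 (172.16.0.0 - 172.31.255.255)
  192.168.0.0/16 (192.168.0.0 - 192.168.255.255)
Private (in 172.16.0.0/12)


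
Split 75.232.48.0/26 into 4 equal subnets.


New prefix = 26 + 2 = 28
Each subnet has 16 addresses
  75.232.48.0/28
  75.232.48.16/28
  75.232.48.32/28
  75.232.48.48/28
Subnets: 75.232.48.0/28, 75.232.48.16/28, 75.232.48.32/28, 75.232.48.48/28


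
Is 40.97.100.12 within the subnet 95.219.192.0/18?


Subnet network: 95.219.192.0
Test IP AND mask: 40.97.64.0
No, 40.97.100.12 is not in 95.219.192.0/18


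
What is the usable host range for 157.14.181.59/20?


Network: 157.14.176.0
Broadcast: 157.14.191.255
First usable = network + 1
Last usable = broadcast - 1
Range: 157.14.176.1 to 157.14.191.254


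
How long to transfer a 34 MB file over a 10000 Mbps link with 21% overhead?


Effective throughput = 10000 * (1 - 21/100) = 7900 Mbps
File size in Mb = 34 * 8 = 272 Mb
Time = 272 / 7900
Time = 0.0344 seconds


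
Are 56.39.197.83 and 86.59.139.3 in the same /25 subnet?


Mask: 255.255.255.128
56.39.197.83 AND mask = 56.39.197.0
86.59.139.3 AND mask = 86.59.139.0
No, different subnets (56.39.197.0 vs 86.59.139.0)


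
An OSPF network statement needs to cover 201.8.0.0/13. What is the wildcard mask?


Subnet mask: 255.248.0.0
Wildcard = 255.255.255.255 - subnet mask
255 - 255 = 0
255 - 248 = 7
255 - 0 = 255
255 - 0 = 255
Wildcard: 0.7.255.255


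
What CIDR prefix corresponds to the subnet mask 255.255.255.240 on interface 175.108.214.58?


Binary: 11111111.11111111.11111111.11110000
Count leading 1s
Prefix: /28


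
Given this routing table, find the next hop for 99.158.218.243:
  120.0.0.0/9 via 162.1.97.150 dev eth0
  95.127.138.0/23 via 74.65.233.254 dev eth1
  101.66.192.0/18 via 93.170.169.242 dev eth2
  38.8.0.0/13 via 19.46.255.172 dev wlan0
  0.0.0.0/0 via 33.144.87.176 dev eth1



Longest prefix match for 99.158.218.243:
  /9 120.0.0.0: no
  /23 95.127.138.0: no
  /18 101.66.192.0: no
  /13 38.8.0.0: no
  /0 0.0.0.0: MATCH
Selected: next-hop 33.144.87.176 via eth1 (matched /0)


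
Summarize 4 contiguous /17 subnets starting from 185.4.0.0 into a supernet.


Original prefix: /17
Number of subnets: 4 = 2^2
New prefix = 17 - 2 = 15
Supernet: 185.4.0.0/15


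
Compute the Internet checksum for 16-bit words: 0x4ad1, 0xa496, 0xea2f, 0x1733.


Sum all words (with carry folding):
+ 0x4ad1 = 0x4ad1
+ 0xa496 = 0xef67
+ 0xea2f = 0xd997
+ 0x1733 = 0xf0ca
One's complement: ~0xf0ca
Checksum = 0x0f35


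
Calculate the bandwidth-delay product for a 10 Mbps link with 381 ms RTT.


BDP = bandwidth * RTT
= 10 Mbps * 381 ms
= 10 * 1e6 * 381 / 1000 bits
= 3810000 bits
= 476250 bytes
= 465.0879 KB
BDP = 3810000 bits (476250 bytes)


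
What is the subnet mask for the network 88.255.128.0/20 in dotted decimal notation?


/20 means 20 network bits, 12 host bits
Binary: 11111111111111111111000000000000
Mask: 255.255.240.0


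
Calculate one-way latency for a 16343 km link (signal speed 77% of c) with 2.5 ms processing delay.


Speed = 0.77 * 3e5 km/s = 231000 km/s
Propagation delay = 16343 / 231000 = 0.0707 s = 70.7489 ms
Processing delay = 2.5 ms
Total one-way latency = 73.2489 ms


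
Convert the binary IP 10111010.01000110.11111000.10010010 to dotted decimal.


10111010 = 186
01000110 = 70
11111000 = 248
10010010 = 146
IP: 186.70.248.146


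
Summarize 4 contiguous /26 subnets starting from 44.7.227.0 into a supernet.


Original prefix: /26
Number of subnets: 4 = 2^2
New prefix = 26 - 2 = 24
Supernet: 44.7.227.0/24


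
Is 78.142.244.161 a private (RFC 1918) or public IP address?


RFC 1918 private ranges:
  10.0.0.0/8 (10.0.0.0 - 10.255.255.255)
  172.16.0.0/12 (172.16.0.0 - 172.31.255.255)
  192.168.0.0/16 (192.168.0.0 - 192.168.255.255)
Public (not in any RFC 1918 range)


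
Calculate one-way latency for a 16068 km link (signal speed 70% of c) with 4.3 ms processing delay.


Speed = 0.7 * 3e5 km/s = 210000 km/s
Propagation delay = 16068 / 210000 = 0.0765 s = 76.5143 ms
Processing delay = 4.3 ms
Total one-way latency = 80.8143 ms


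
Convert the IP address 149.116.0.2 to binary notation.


149 = 10010101
116 = 01110100
0 = 00000000
2 = 00000010
Binary: 10010101.01110100.00000000.00000010


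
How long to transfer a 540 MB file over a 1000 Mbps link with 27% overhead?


Effective throughput = 1000 * (1 - 27/100) = 730 Mbps
File size in Mb = 540 * 8 = 4320 Mb
Time = 4320 / 730
Time = 5.9178 seconds


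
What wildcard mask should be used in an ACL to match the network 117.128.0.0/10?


Subnet mask: 255.192.0.0
Wildcard = 255.255.255.255 - subnet mask
255 - 255 = 0
255 - 192 = 63
255 - 0 = 255
255 - 0 = 255
Wildcard: 0.63.255.255


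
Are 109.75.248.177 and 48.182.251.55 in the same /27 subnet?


Mask: 255.255.255.224
109.75.248.177 AND mask = 109.75.248.160
48.182.251.55 AND mask = 48.182.251.32
No, different subnets (109.75.248.160 vs 48.182.251.32)


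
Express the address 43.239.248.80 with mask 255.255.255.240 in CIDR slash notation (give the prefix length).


Binary: 11111111.11111111.11111111.11110000
Count leading 1s
Prefix: /28


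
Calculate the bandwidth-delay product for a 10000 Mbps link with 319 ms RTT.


BDP = bandwidth * RTT
= 10000 Mbps * 319 ms
= 10000 * 1e6 * 319 / 1000 bits
= 3190000000 bits
= 398750000 bytes
= 389404.2969 KB
BDP = 3190000000 bits (398750000 bytes)


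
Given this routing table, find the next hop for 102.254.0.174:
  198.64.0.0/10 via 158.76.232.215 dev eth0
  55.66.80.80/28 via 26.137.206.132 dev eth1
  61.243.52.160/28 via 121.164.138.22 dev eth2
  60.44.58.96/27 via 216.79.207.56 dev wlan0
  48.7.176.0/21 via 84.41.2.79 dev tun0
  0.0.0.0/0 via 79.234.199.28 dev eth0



Longest prefix match for 102.254.0.174:
  /10 198.64.0.0: no
  /28 55.66.80.80: no
  /28 61.243.52.160: no
  /27 60.44.58.96: no
  /21 48.7.176.0: no
  /0 0.0.0.0: MATCH
Selected: next-hop 79.234.199.28 via eth0 (matched /0)


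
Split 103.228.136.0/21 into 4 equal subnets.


New prefix = 21 + 2 = 23
Each subnet has 512 addresses
  103.228.136.0/23
  103.228.138.0/23
  103.228.140.0/23
  103.228.142.0/23
Subnets: 103.228.136.0/23, 103.228.138.0/23, 103.228.140.0/23, 103.228.142.0/23


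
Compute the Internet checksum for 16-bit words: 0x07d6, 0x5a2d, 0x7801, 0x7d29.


Sum all words (with carry folding):
+ 0x07d6 = 0x07d6
+ 0x5a2d = 0x6203
+ 0x7801 = 0xda04
+ 0x7d29 = 0x572e
One's complement: ~0x572e
Checksum = 0xa8d1


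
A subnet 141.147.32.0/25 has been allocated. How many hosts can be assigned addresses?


Host bits = 32 - 25 = 7
Total addresses = 2^7 = 128
Usable = total - 2 (network and broadcast)
Usable hosts: 126


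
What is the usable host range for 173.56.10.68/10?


Network: 173.0.0.0
Broadcast: 173.63.255.255
First usable = network + 1
Last usable = broadcast - 1
Range: 173.0.0.1 to 173.63.255.254


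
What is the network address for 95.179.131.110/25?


IP:   01011111.10110011.10000011.01101110
Mask: 11111111.11111111.11111111.10000000
AND operation:
Net:  01011111.10110011.10000011.00000000
Network: 95.179.131.0/25


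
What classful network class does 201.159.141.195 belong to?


First octet: 201
Binary: 11001001
110xxxxx -> Class C (192-223)
Class C, default mask 255.255.255.0 (/24)


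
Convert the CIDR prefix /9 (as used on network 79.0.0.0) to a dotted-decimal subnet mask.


/9 means 9 network bits, 23 host bits
Binary: 11111111100000000000000000000000
Mask: 255.128.0.0


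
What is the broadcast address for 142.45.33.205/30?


Network: 142.45.33.204/30
Host bits = 2
Set all host bits to 1:
Broadcast: 142.45.33.207


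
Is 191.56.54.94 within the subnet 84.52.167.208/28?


Subnet network: 84.52.167.208
Test IP AND mask: 191.56.54.80
No, 191.56.54.94 is not in 84.52.167.208/28


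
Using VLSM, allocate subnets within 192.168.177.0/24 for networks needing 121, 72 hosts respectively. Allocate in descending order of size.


121 hosts -> /25 (126 usable): 192.168.177.0/25
72 hosts -> /25 (126 usable): 192.168.177.128/25
Allocation: 192.168.177.0/25 (121 hosts, 126 usable); 192.168.177.128/25 (72 hosts, 126 usable)


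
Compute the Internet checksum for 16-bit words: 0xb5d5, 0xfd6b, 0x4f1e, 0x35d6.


Sum all words (with carry folding):
+ 0xb5d5 = 0xb5d5
+ 0xfd6b = 0xb341
+ 0x4f1e = 0x0260
+ 0x35d6 = 0x3836
One's complement: ~0x3836
Checksum = 0xc7c9


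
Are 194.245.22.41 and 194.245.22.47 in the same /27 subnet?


Mask: 255.255.255.224
194.245.22.41 AND mask = 194.245.22.32
194.245.22.47 AND mask = 194.245.22.32
Yes, same subnet (194.245.22.32)


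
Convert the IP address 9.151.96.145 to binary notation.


9 = 00001001
151 = 10010111
96 = 01100000
145 = 10010001
Binary: 00001001.10010111.01100000.10010001


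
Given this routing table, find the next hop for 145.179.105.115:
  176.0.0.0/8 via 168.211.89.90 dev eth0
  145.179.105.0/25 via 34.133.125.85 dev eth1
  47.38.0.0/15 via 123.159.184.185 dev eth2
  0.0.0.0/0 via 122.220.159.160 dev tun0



Longest prefix match for 145.179.105.115:
  /8 176.0.0.0: no
  /25 145.179.105.0: MATCH
  /15 47.38.0.0: no
  /0 0.0.0.0: MATCH
Selected: next-hop 34.133.125.85 via eth1 (matched /25)


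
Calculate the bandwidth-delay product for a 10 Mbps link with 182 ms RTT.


BDP = bandwidth * RTT
= 10 Mbps * 182 ms
= 10 * 1e6 * 182 / 1000 bits
= 1820000 bits
= 227500 bytes
= 222.168 KB
BDP = 1820000 bits (227500 bytes)


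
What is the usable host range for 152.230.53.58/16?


Network: 152.230.0.0
Broadcast: 152.230.255.255
First usable = network + 1
Last usable = broadcast - 1
Range: 152.230.0.1 to 152.230.255.254


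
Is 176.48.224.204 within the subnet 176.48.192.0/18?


Subnet network: 176.48.192.0
Test IP AND mask: 176.48.192.0
Yes, 176.48.224.204 is in 176.48.192.0/18


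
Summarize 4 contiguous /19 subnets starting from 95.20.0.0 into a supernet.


Original prefix: /19
Number of subnets: 4 = 2^2
New prefix = 19 - 2 = 17
Supernet: 95.20.0.0/17


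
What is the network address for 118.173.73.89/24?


IP:   01110110.10101101.01001001.01011001
Mask: 11111111.11111111.11111111.00000000
AND operation:
Net:  01110110.10101101.01001001.00000000
Network: 118.173.73.0/24


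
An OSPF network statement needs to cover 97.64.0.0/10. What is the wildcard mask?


Subnet mask: 255.192.0.0
Wildcard = 255.255.255.255 - subnet mask
255 - 255 = 0
255 - 192 = 63
255 - 0 = 255
255 - 0 = 255
Wildcard: 0.63.255.255


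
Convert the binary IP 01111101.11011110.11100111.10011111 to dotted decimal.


01111101 = 125
11011110 = 222
11100111 = 231
10011111 = 159
IP: 125.222.231.159


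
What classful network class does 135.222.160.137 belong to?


First octet: 135
Binary: 10000111
10xxxxxx -> Class B (128-191)
Class B, default mask 255.255.0.0 (/16)


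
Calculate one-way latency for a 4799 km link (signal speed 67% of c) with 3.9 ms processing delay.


Speed = 0.67 * 3e5 km/s = 201000 km/s
Propagation delay = 4799 / 201000 = 0.0239 s = 23.8756 ms
Processing delay = 3.9 ms
Total one-way latency = 27.7756 ms


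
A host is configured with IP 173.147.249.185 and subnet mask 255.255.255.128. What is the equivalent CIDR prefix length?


Binary: 11111111.11111111.11111111.10000000
Count leading 1s
Prefix: /25


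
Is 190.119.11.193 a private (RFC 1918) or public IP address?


RFC 1918 private ranges:
  10.0.0.0/8 (10.0.0.0 - 10.255.255.255)
  172.16.0.0/12 (172.16.0.0 - 172.31.255.255)
  192.168.0.0/16 (192.168.0.0 - 192.168.255.255)
Public (not in any RFC 1918 range)


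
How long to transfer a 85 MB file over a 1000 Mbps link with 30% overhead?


Effective throughput = 1000 * (1 - 30/100) = 700 Mbps
File size in Mb = 85 * 8 = 680 Mb
Time = 680 / 700
Time = 0.9714 seconds


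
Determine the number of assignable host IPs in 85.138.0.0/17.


Host bits = 32 - 17 = 15
Total addresses = 2^15 = 32768
Usable = total - 2 (network and broadcast)
Usable hosts: 32766


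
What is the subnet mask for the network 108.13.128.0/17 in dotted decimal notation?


/17 means 17 network bits, 15 host bits
Binary: 11111111111111111000000000000000
Mask: 255.255.128.0


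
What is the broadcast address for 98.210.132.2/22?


Network: 98.210.132.0/22
Host bits = 10
Set all host bits to 1:
Broadcast: 98.210.135.255


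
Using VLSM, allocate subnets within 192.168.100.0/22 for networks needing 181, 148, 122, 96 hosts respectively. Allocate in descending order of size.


181 hosts -> /24 (254 usable): 192.168.100.0/24
148 hosts -> /24 (254 usable): 192.168.101.0/24
122 hosts -> /25 (126 usable): 192.168.102.0/25
96 hosts -> /25 (126 usable): 192.168.102.128/25
Allocation: 192.168.100.0/24 (181 hosts, 254 usable); 192.168.101.0/24 (148 hosts, 254 usable); 192.168.102.0/25 (122 hosts, 126 usable); 192.168.102.128/25 (96 hosts, 126 usable)


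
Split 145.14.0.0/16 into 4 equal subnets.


New prefix = 16 + 2 = 18
Each subnet has 16384 addresses
  145.14.0.0/18
  145.14.64.0/18
  145.14.128.0/18
  145.14.192.0/18
Subnets: 145.14.0.0/18, 145.14.64.0/18, 145.14.128.0/18, 145.14.192.0/18


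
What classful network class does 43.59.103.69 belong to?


First octet: 43
Binary: 00101011
0xxxxxxx -> Class A (1-126)
Class A, default mask 255.0.0.0 (/8)


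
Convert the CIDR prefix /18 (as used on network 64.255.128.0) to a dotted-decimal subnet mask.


/18 means 18 network bits, 14 host bits
Binary: 11111111111111111100000000000000
Mask: 255.255.192.0


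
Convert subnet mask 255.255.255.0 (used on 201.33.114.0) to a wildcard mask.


Subnet mask: 255.255.255.0
Wildcard = 255.255.255.255 - subnet mask
255 - 255 = 0
255 - 255 = 0
255 - 255 = 0
255 - 0 = 255
Wildcard: 0.0.0.255


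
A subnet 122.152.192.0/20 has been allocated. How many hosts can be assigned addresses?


Host bits = 32 - 20 = 12
Total addresses = 2^12 = 4096
Usable = total - 2 (network and broadcast)
Usable hosts: 4094


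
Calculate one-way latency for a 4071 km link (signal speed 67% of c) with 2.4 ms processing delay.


Speed = 0.67 * 3e5 km/s = 201000 km/s
Propagation delay = 4071 / 201000 = 0.0203 s = 20.2537 ms
Processing delay = 2.4 ms
Total one-way latency = 22.6537 ms


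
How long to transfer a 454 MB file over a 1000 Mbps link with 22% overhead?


Effective throughput = 1000 * (1 - 22/100) = 780 Mbps
File size in Mb = 454 * 8 = 3632 Mb
Time = 3632 / 780
Time = 4.6564 seconds


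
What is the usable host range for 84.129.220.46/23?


Network: 84.129.220.0
Broadcast: 84.129.221.255
First usable = network + 1
Last usable = broadcast - 1
Range: 84.129.220.1 to 84.129.221.254


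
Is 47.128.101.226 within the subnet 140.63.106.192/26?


Subnet network: 140.63.106.192
Test IP AND mask: 47.128.101.192
No, 47.128.101.226 is not in 140.63.106.192/26


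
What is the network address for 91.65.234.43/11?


IP:   01011011.01000001.11101010.00101011
Mask: 11111111.11100000.00000000.00000000
AND operation:
Net:  01011011.01000000.00000000.00000000
Network: 91.64.0.0/11


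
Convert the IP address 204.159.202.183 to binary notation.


204 = 11001100
159 = 10011111
202 = 11001010
183 = 10110111
Binary: 11001100.10011111.11001010.10110111


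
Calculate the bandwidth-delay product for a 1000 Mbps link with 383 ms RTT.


BDP = bandwidth * RTT
= 1000 Mbps * 383 ms
= 1000 * 1e6 * 383 / 1000 bits
= 383000000 bits
= 47875000 bytes
= 46752.9297 KB
BDP = 383000000 bits (47875000 bytes)


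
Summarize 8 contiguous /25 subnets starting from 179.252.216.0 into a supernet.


Original prefix: /25
Number of subnets: 8 = 2^3
New prefix = 25 - 3 = 22
Supernet: 179.252.216.0/22


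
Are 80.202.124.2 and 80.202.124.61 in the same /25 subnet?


Mask: 255.255.255.128
80.202.124.2 AND mask = 80.202.124.0
80.202.124.61 AND mask = 80.202.124.0
Yes, same subnet (80.202.124.0)


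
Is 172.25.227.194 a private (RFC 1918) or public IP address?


RFC 1918 private ranges:
  10.0.0.0/8 (10.0.0.0 - 10.255.255.255)
  172.16.0.0/12 (172.16.0.0 - 172.31.255.255)
  192.168.0.0/16 (192.168.0.0 - 192.168.255.255)
Private (in 172.16.0.0/12)


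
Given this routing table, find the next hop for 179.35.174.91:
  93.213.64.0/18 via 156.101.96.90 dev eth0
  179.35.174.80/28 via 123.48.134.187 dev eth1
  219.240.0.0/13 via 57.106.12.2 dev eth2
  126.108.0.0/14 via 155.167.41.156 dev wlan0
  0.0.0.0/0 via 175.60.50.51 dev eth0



Longest prefix match for 179.35.174.91:
  /18 93.213.64.0: no
  /28 179.35.174.80: MATCH
  /13 219.240.0.0: no
  /14 126.108.0.0: no
  /0 0.0.0.0: MATCH
Selected: next-hop 123.48.134.187 via eth1 (matched /28)


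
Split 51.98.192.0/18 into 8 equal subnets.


New prefix = 18 + 3 = 21
Each subnet has 2048 addresses
  51.98.192.0/21
  51.98.200.0/21
  51.98.208.0/21
  51.98.216.0/21
  51.98.224.0/21
  51.98.232.0/21
  51.98.240.0/21
  51.98.248.0/21
Subnets: 51.98.192.0/21, 51.98.200.0/21, 51.98.208.0/21, 51.98.216.0/21, 51.98.224.0/21, 51.98.232.0/21, 51.98.240.0/21, 51.98.248.0/21


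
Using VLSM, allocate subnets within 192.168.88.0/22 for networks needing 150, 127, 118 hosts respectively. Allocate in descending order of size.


150 hosts -> /24 (254 usable): 192.168.88.0/24
127 hosts -> /24 (254 usable): 192.168.89.0/24
118 hosts -> /25 (126 usable): 192.168.90.0/25
Allocation: 192.168.88.0/24 (150 hosts, 254 usable); 192.168.89.0/24 (127 hosts, 254 usable); 192.168.90.0/25 (118 hosts, 126 usable)


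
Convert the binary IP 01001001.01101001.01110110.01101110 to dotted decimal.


01001001 = 73
01101001 = 105
01110110 = 118
01101110 = 110
IP: 73.105.118.110


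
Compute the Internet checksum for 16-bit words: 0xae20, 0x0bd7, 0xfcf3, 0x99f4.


Sum all words (with carry folding):
+ 0xae20 = 0xae20
+ 0x0bd7 = 0xb9f7
+ 0xfcf3 = 0xb6eb
+ 0x99f4 = 0x50e0
One's complement: ~0x50e0
Checksum = 0xaf1f


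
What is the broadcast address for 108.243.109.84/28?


Network: 108.243.109.80/28
Host bits = 4
Set all host bits to 1:
Broadcast: 108.243.109.95


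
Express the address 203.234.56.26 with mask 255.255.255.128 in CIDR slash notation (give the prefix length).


Binary: 11111111.11111111.11111111.10000000
Count leading 1s
Prefix: /25


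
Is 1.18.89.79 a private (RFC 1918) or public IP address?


RFC 1918 private ranges:
  10.0.0.0/8 (10.0.0.0 - 10.255.255.255)
  172.16.0.0/12 (172.16.0.0 - 172.31.255.255)
  192.168.0.0/16 (192.168.0.0 - 192.168.255.255)
Public (not in any RFC 1918 range)


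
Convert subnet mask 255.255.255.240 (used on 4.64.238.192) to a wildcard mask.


Subnet mask: 255.255.255.240
Wildcard = 255.255.255.255 - subnet mask
255 - 255 = 0
255 - 255 = 0
255 - 255 = 0
255 - 240 = 15
Wildcard: 0.0.0.15


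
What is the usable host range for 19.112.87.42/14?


Network: 19.112.0.0
Broadcast: 19.115.255.255
First usable = network + 1
Last usable = broadcast - 1
Range: 19.112.0.1 to 19.115.255.254


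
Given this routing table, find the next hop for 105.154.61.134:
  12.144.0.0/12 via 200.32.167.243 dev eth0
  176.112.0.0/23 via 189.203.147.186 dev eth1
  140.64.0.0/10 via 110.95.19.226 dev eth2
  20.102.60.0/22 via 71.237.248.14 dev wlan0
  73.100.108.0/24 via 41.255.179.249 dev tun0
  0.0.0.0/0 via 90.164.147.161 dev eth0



Longest prefix match for 105.154.61.134:
  /12 12.144.0.0: no
  /23 176.112.0.0: no
  /10 140.64.0.0: no
  /22 20.102.60.0: no
  /24 73.100.108.0: no
  /0 0.0.0.0: MATCH
Selected: next-hop 90.164.147.161 via eth0 (matched /0)


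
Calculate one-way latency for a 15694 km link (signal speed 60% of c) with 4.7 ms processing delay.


Speed = 0.6 * 3e5 km/s = 180000 km/s
Propagation delay = 15694 / 180000 = 0.0872 s = 87.1889 ms
Processing delay = 4.7 ms
Total one-way latency = 91.8889 ms


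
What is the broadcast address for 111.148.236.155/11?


Network: 111.128.0.0/11
Host bits = 21
Set all host bits to 1:
Broadcast: 111.159.255.255


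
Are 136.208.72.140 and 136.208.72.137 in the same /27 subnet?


Mask: 255.255.255.224
136.208.72.140 AND mask = 136.208.72.128
136.208.72.137 AND mask = 136.208.72.128
Yes, same subnet (136.208.72.128)


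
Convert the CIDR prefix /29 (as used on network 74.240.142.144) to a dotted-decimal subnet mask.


/29 means 29 network bits, 3 host bits
Binary: 11111111111111111111111111111000
Mask: 255.255.255.248


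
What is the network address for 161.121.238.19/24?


IP:   10100001.01111001.11101110.00010011
Mask: 11111111.11111111.11111111.00000000
AND operation:
Net:  10100001.01111001.11101110.00000000
Network: 161.121.238.0/24


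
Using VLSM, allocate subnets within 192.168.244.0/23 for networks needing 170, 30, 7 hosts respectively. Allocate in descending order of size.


170 hosts -> /24 (254 usable): 192.168.244.0/24
30 hosts -> /27 (30 usable): 192.168.245.0/27
7 hosts -> /28 (14 usable): 192.168.245.32/28
Allocation: 192.168.244.0/24 (170 hosts, 254 usable); 192.168.245.0/27 (30 hosts, 30 usable); 192.168.245.32/28 (7 hosts, 14 usable)


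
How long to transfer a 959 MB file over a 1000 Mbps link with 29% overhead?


Effective throughput = 1000 * (1 - 29/100) = 710 Mbps
File size in Mb = 959 * 8 = 7672 Mb
Time = 7672 / 710
Time = 10.8056 seconds


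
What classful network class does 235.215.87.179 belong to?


First octet: 235
Binary: 11101011
1110xxxx -> Class D (224-239)
Class D (multicast), default mask N/A


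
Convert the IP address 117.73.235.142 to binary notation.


117 = 01110101
73 = 01001001
235 = 11101011
142 = 10001110
Binary: 01110101.01001001.11101011.10001110


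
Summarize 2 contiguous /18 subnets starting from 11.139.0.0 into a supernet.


Original prefix: /18
Number of subnets: 2 = 2^1
New prefix = 18 - 1 = 17
Supernet: 11.139.0.0/17


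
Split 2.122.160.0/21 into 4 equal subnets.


New prefix = 21 + 2 = 23
Each subnet has 512 addresses
  2.122.160.0/23
  2.122.162.0/23
  2.122.164.0/23
  2.122.166.0/23
Subnets: 2.122.160.0/23, 2.122.162.0/23, 2.122.164.0/23, 2.122.166.0/23


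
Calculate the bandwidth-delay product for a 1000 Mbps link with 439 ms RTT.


BDP = bandwidth * RTT
= 1000 Mbps * 439 ms
= 1000 * 1e6 * 439 / 1000 bits
= 439000000 bits
= 54875000 bytes
= 53588.8672 KB
BDP = 439000000 bits (54875000 bytes)


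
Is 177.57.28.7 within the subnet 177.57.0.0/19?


Subnet network: 177.57.0.0
Test IP AND mask: 177.57.0.0
Yes, 177.57.28.7 is in 177.57.0.0/19


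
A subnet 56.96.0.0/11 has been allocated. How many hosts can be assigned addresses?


Host bits = 32 - 11 = 21
Total addresses = 2^21 = 2097152
Usable = total - 2 (network and broadcast)
Usable hosts: 2097150


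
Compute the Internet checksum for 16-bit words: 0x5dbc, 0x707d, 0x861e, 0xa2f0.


Sum all words (with carry folding):
+ 0x5dbc = 0x5dbc
+ 0x707d = 0xce39
+ 0x861e = 0x5458
+ 0xa2f0 = 0xf748
One's complement: ~0xf748
Checksum = 0x08b7


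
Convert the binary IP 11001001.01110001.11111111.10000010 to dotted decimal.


11001001 = 201
01110001 = 113
11111111 = 255
10000010 = 130
IP: 201.113.255.130


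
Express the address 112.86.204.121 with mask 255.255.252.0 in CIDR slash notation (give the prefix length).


Binary: 11111111.11111111.11111100.00000000
Count leading 1s
Prefix: /22


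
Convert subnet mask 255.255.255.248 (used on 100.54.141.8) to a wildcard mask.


Subnet mask: 255.255.255.248
Wildcard = 255.255.255.255 - subnet mask
255 - 255 = 0
255 - 255 = 0
255 - 255 = 0
255 - 248 = 7
Wildcard: 0.0.0.7


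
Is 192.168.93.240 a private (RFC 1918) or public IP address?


RFC 1918 private ranges:
  10.0.0.0/8 (10.0.0.0 - 10.255.255.255)
  172.16.0.0/12 (172.16.0.0 - 172.31.255.255)
  192.168.0.0/16 (192.168.0.0 - 192.168.255.255)
Private (in 192.168.0.0/16)


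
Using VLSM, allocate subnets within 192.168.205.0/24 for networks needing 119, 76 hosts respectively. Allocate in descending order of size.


119 hosts -> /25 (126 usable): 192.168.205.0/25
76 hosts -> /25 (126 usable): 192.168.205.128/25
Allocation: 192.168.205.0/25 (119 hosts, 126 usable); 192.168.205.128/25 (76 hosts, 126 usable)


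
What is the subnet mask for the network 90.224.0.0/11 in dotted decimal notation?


/11 means 11 network bits, 21 host bits
Binary: 11111111111000000000000000000000
Mask: 255.224.0.0


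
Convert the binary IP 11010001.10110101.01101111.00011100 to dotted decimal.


11010001 = 209
10110101 = 181
01101111 = 111
00011100 = 28
IP: 209.181.111.28


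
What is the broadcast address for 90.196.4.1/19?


Network: 90.196.0.0/19
Host bits = 13
Set all host bits to 1:
Broadcast: 90.196.31.255


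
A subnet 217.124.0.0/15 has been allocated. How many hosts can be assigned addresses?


Host bits = 32 - 15 = 17
Total addresses = 2^17 = 131072
Usable = total - 2 (network and broadcast)
Usable hosts: 131070


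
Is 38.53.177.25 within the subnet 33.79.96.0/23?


Subnet network: 33.79.96.0
Test IP AND mask: 38.53.176.0
No, 38.53.177.25 is not in 33.79.96.0/23


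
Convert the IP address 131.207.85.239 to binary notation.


131 = 10000011
207 = 11001111
85 = 01010101
239 = 11101111
Binary: 10000011.11001111.01010101.11101111


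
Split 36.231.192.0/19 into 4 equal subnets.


New prefix = 19 + 2 = 21
Each subnet has 2048 addresses
  36.231.192.0/21
  36.231.200.0/21
  36.231.208.0/21
  36.231.216.0/21
Subnets: 36.231.192.0/21, 36.231.200.0/21, 36.231.208.0/21, 36.231.216.0/21


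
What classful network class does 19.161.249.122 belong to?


First octet: 19
Binary: 00010011
0xxxxxxx -> Class A (1-126)
Class A, default mask 255.0.0.0 (/8)


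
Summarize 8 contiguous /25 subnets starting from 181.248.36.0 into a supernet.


Original prefix: /25
Number of subnets: 8 = 2^3
New prefix = 25 - 3 = 22
Supernet: 181.248.36.0/22


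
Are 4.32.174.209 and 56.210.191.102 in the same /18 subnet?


Mask: 255.255.192.0
4.32.174.209 AND mask = 4.32.128.0
56.210.191.102 AND mask = 56.210.128.0
No, different subnets (4.32.128.0 vs 56.210.128.0)


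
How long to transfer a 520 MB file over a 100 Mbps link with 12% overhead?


Effective throughput = 100 * (1 - 12/100) = 88 Mbps
File size in Mb = 520 * 8 = 4160 Mb
Time = 4160 / 88
Time = 47.2727 seconds


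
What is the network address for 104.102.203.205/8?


IP:   01101000.01100110.11001011.11001101
Mask: 11111111.00000000.00000000.00000000
AND operation:
Net:  01101000.00000000.00000000.00000000
Network: 104.0.0.0/8


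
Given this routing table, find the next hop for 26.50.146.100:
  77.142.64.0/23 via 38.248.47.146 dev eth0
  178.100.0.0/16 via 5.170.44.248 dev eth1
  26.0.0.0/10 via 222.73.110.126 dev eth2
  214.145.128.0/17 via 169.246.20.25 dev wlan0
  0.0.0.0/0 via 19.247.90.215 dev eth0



Longest prefix match for 26.50.146.100:
  /23 77.142.64.0: no
  /16 178.100.0.0: no
  /10 26.0.0.0: MATCH
  /17 214.145.128.0: no
  /0 0.0.0.0: MATCH
Selected: next-hop 222.73.110.126 via eth2 (matched /10)


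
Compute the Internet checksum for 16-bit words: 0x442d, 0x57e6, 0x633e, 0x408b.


Sum all words (with carry folding):
+ 0x442d = 0x442d
+ 0x57e6 = 0x9c13
+ 0x633e = 0xff51
+ 0x408b = 0x3fdd
One's complement: ~0x3fdd
Checksum = 0xc022


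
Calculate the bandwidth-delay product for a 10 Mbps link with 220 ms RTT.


BDP = bandwidth * RTT
= 10 Mbps * 220 ms
= 10 * 1e6 * 220 / 1000 bits
= 2200000 bits
= 275000 bytes
= 268.5547 KB
BDP = 2200000 bits (275000 bytes)


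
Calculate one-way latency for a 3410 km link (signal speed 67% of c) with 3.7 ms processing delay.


Speed = 0.67 * 3e5 km/s = 201000 km/s
Propagation delay = 3410 / 201000 = 0.017 s = 16.9652 ms
Processing delay = 3.7 ms
Total one-way latency = 20.6652 ms


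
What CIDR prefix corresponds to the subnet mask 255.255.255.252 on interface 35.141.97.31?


Binary: 11111111.11111111.11111111.11111100
Count leading 1s
Prefix: /30


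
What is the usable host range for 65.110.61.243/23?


Network: 65.110.60.0
Broadcast: 65.110.61.255
First usable = network + 1
Last usable = broadcast - 1
Range: 65.110.60.1 to 65.110.61.254


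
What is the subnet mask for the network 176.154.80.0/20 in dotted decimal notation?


/20 means 20 network bits, 12 host bits
Binary: 11111111111111111111000000000000
Mask: 255.255.240.0


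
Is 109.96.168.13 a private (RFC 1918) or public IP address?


RFC 1918 private ranges:
  10.0.0.0/8 (10.0.0.0 - 10.255.255.255)
  172.16.0.0/12 (172.16.0.0 - 172.31.255.255)
  192.168.0.0/16 (192.168.0.0 - 192.168.255.255)
Public (not in any RFC 1918 range)


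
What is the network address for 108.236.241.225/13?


IP:   01101100.11101100.11110001.11100001
Mask: 11111111.11111000.00000000.00000000
AND operation:
Net:  01101100.11101000.00000000.00000000
Network: 108.232.0.0/13


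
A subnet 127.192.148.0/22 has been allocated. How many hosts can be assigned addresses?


Host bits = 32 - 22 = 10
Total addresses = 2^10 = 1024
Usable = total - 2 (network and broadcast)
Usable hosts: 1022


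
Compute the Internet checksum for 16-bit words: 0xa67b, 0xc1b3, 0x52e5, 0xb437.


Sum all words (with carry folding):
+ 0xa67b = 0xa67b
+ 0xc1b3 = 0x682f
+ 0x52e5 = 0xbb14
+ 0xb437 = 0x6f4c
One's complement: ~0x6f4c
Checksum = 0x90b3
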